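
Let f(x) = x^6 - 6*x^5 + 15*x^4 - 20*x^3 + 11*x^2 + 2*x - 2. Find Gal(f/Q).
The polynomial f is an irreducible sextic over Q, so G = Gal(f/Q) is one of the 16 transitive subgroups 6T1, ..., 6T16 of S_6. The discriminant of f is -3356224, which is not a perfect square, so G is not contained in A_6. The transitive groups of degree 6 not contained in A_6 are: C_6 (6T1, order 6), S_3 (6T2, order 6), D_6 (6T3, order 12), C_3 x S_3 (6T5, order 18), A_4 x C_2 (6T6, order 24), S_4 (6T8, order 24), S_3 x S_3 (6T9, order 36), S_4 x C_2 (6T11, order 48), (S_3 x S_3) : C_2 (6T13, order 72), PGL(2,5) (6T14, order 120), S_6 (6T16, order 720). By Dedekind's theorem, for a prime p not dividing disc(f) the degrees of the irreducible factors of f mod p form the cycle type of an element of G. Factoring f modulo the 67 such primes p <= 347 (skipping 2, 229, which divide the discriminant), each new pattern first appears at: mod 3: f = (x^6 + x^3 + 2x^2 + 2x + 1), pattern 6; mod 5: f = (x^3 + 4x + 3)(x^3 + 4x^2 + x + 1), pattern 3+3; mod 7: f = (x + 1)(x + 4)(x^4 + 3x^3 + 3x^2 + 2x + 3), pattern 4+1+1; mod 13: f = (x^2 + 11x + 6)(x^4 + 9x^3 + x^2 + 6x + 4), pattern 4+2; mod 23: f = (x^2 + 3x + 14)(x^2 + 16x + 1)(x^2 + 21x + 13), pattern 2+2+2; mod 29: f = (x + 9)(x + 18)(x^2 + 26x + 9)(x^2 + 28x + 7), pattern 2+2+1+1; mod 193: f = (x + 5)(x + 43)(x + 93)(x + 98)(x + 148)(x + 186), pattern 1+1+1+1+1+1; mod 347: f = (x + 2)(x + 150)(x + 195)(x + 343)(x^2 + 345x + 256), pattern 2+1+1+1+1. No other pattern occurs in this range, so the set of observed cycle types is {6, 3+3, 4+1+1, 4+2, 2+2+2, 2+2+1+1, 1+1+1+1+1+1, 2+1+1+1+1}. The candidates containing elements of all these cycle types are S_4 x C_2 (6T11) of order 48, S_6 (6T16) of order 720; the others are excluded. The observed types are precisely the cycle types that occur in S_4 x C_2 (6T11). Each of the other remaining candidates has further cycle types, and by the Chebotarev density theorem the matching factorization patterns would occur for a proportion of primes equal to their share of the group: S_6 (6T16) additionally contains elements of type 5+1, 3+2+1, 3+1+1+1 (304 of its 720 elements, about 42% of primes). None of the 67 primes tested shows any such pattern (for each of these groups the chance of that is below 10^-4), which rules them out. Hence G = S_4 x C_2 (6T11), of order 48.

S_4 x C_2 (also written S4xC2)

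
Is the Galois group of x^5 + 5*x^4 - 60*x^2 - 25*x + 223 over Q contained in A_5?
Yes

The polynomial is irreducible of degree 5 over Q. Its discriminant is 1327104000000 = 1152000^2, a perfect square. A Galois group lies in the alternating group exactly when the discriminant is a square in Q, so the Galois group (D_5) is contained in A_5.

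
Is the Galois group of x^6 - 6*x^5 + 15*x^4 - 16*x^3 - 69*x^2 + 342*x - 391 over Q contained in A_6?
No

The polynomial is irreducible of degree 6 over Q. Its discriminant is 5114284084297728, which is not a perfect square. A Galois group lies in the alternating group exactly when the discriminant is a square in Q, so the Galois group (D_6) is not contained in A_6.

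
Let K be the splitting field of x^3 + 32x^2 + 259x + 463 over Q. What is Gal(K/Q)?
The polynomial is an irreducible cubic over Q and its discriminant is 1792921 = 1339^2, a perfect square. For an irreducible cubic, a square discriminant forces the Galois group to be A_3, the cyclic group of order 3.

C_3 (also written C3)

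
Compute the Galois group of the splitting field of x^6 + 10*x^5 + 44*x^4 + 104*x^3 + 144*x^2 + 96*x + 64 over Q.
C_6 (also written C6)

The polynomial f is an irreducible sextic over Q, so G = Gal(f/Q) is one of the 16 transitive subgroups 6T1, ..., 6T16 of S_6. The discriminant of f is -18046378835968, which is not a perfect square, so G is not contained in A_6. The transitive groups of degree 6 not contained in A_6 are: C_6 (6T1, order 6), S_3 (6T2, order 6), D_6 (6T3, order 12), C_3 x S_3 (6T5, order 18), A_4 x C_2 (6T6, order 24), S_4 (6T8, order 24), S_3 x S_3 (6T9, order 36), S_4 x C_2 (6T11, order 48), (S_3 x S_3) : C_2 (6T13, order 72), PGL(2,5) (6T14, order 120), S_6 (6T16, order 720). By Dedekind's theorem, for a prime p not dividing disc(f) the degrees of the irreducible factors of f mod p form the cycle type of an element of G. Factoring f modulo the 37 such primes p <= 167 (skipping 2, 7, which divide the discriminant), each new pattern first appears at: mod 3: f = (x^6 + x^5 + 2x^4 + 2x^3 + 1), pattern 6; mod 11: f = (x^3 + 3x^2 + 2x + 8)(x^3 + 7x^2 + 10x + 8), pattern 3+3; mod 13: f = (x^2 + 5x + 10)(x^2 + 7x + 1)(x^2 + 11x + 9), pattern 2+2+2; mod 29: f = (x + 5)(x + 13)(x + 16)(x + 19)(x + 21)(x + 23), pattern 1+1+1+1+1+1. No other pattern occurs in this range, so the set of observed cycle types is {6, 3+3, 2+2+2, 1+1+1+1+1+1}. The candidates containing elements of all these cycle types are C_6 (6T1) of order 6, D_6 (6T3) of order 12, C_3 x S_3 (6T5) of order 18, A_4 x C_2 (6T6) of order 24, S_3 x S_3 (6T9) of order 36, S_4 x C_2 (6T11) of order 48, (S_3 x S_3) : C_2 (6T13) of order 72, PGL(2,5) (6T14) of order 120, S_6 (6T16) of order 720; the others are excluded. The observed types are precisely the cycle types that occur in C_6 (6T1). Each of the other remaining candidates has further cycle types, and by the Chebotarev density theorem the matching factorization patterns would occur for a proportion of primes equal to their share of the group: D_6 (6T3) additionally contains elements of type 2+2+1+1 (3 of its 12 elements, about 25% of primes); C_3 x S_3 (6T5) additionally contains elements of type 3+1+1+1 (4 of its 18 elements, about 22% of primes); A_4 x C_2 (6T6) additionally contains elements of type 2+2+1+1, 2+1+1+1+1 (6 of its 24 elements, about 25% of primes); S_3 x S_3 (6T9) additionally contains elements of type 3+1+1+1, 2+2+1+1 (13 of its 36 elements, about 36% of primes); S_4 x C_2 (6T11) additionally contains elements of type 4+2, 4+1+1, 2+2+1+1, 2+1+1+1+1 (24 of its 48 elements, about 50% of primes); (S_3 x S_3) : C_2 (6T13) additionally contains elements of type 4+2, 3+2+1, 3+1+1+1, 2+2+1+1, 2+1+1+1+1 (49 of its 72 elements, about 68% of primes); PGL(2,5) (6T14) additionally contains elements of type 5+1, 4+1+1, 2+2+1+1 (69 of its 120 elements, about 58% of primes); S_6 (6T16) additionally contains elements of type 5+1, 4+2, 4+1+1, 3+2+1, 3+1+1+1, 2+2+1+1, 2+1+1+1+1 (544 of its 720 elements, about 76% of primes). None of the 37 primes tested shows any such pattern (for each of these groups the chance of that is below 10^-4), which rules them out. Hence G = C_6 (6T1), of order 6.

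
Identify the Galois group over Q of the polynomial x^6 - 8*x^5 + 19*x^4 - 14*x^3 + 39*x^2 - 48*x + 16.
6T10: (C_3 x C_3) : C_4

The polynomial f is an irreducible sextic over Q, so G = Gal(f/Q) is one of the 16 transitive subgroups 6T1, ..., 6T16 of S_6. The discriminant of f is 90962560000 = 301600^2, a perfect square, so G is contained in A_6. The transitive groups of degree 6 contained in A_6 are: A_4 (6T4, order 12), S_4 (6T7, order 24), (C_3 x C_3) : C_4 (6T10, order 36), PSL(2,5) (6T12, order 60), A_6 (6T15, order 360). By Dedekind's theorem, for a prime p not dividing disc(f) the degrees of the irreducible factors of f mod p form the cycle type of an element of G. Factoring f modulo the 19 such primes p <= 83 (skipping 2, 5, 13, 29, which divide the discriminant), each new pattern first appears at: mod 3: f = (x^2 + 2x + 2)(x^4 + 2x^3 + x^2 + x + 2), pattern 4+2; mod 11: f = (x^3 + 4x^2 + 10x + 2)(x^3 + 10x^2 + 2x + 8), pattern 3+3; mod 19: f = (x + 14)(x + 17)(x^2 + 9)(x^2 + 18x + 12), pattern 2+2+1+1; mod 61: f = (x + 13)(x + 23)(x + 30)(x^3 + 48x^2 + 47x + 46), pattern 3+1+1+1. No other pattern occurs in this range, so the set of observed cycle types is {4+2, 3+3, 2+2+1+1, 3+1+1+1}. The candidates containing elements of all these cycle types are (C_3 x C_3) : C_4 (6T10) of order 36, A_6 (6T15) of order 360; the others are excluded. The observed types are precisely the cycle types that occur in (C_3 x C_3) : C_4 (6T10) (apart from the identity). Each of the other remaining candidates has further cycle types, and by the Chebotarev density theorem the matching factorization patterns would occur for a proportion of primes equal to their share of the group: A_6 (6T15) additionally contains elements of type 5+1 (144 of its 360 elements, about 40% of primes). None of the 19 primes tested shows any such pattern (for each of these groups the chance of that is below 10^-4), which rules them out. Hence G = (C_3 x C_3) : C_4 (6T10), of order 36.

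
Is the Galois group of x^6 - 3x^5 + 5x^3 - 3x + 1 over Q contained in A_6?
The polynomial is irreducible of degree 6 over Q. Its discriminant is -34992, which is not a perfect square. A Galois group lies in the alternating group exactly when the discriminant is a square in Q, so the Galois group (S_3) is not contained in A_6.

No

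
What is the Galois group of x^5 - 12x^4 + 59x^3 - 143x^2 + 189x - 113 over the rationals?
The polynomial f is an irreducible quintic over Q, so G = Gal(f/Q) is a transitive subgroup of S_5: one of C_5 (5T1, order 5), D_5 (5T2, order 10), F_20 (5T3, order 20), A_5 (5T4, order 60) or S_5 (5T5, order 120). The discriminant of f is 1161105625 = 34075^2, a perfect square, so G is contained in A_5. The transitive groups of degree 5 contained in A_5 are: C_5 (5T1, order 5), D_5 (5T2, order 10), A_5 (5T4, order 60). By Dedekind's theorem, for a prime p not dividing disc(f) the degrees of the irreducible factors of f mod p form the cycle type of an element of G. Factoring f modulo the 23 such primes p <= 101 (skipping 5, 29, 47, which divide the discriminant), each new pattern first appears at: mod 2: f = (x^5 + x^3 + x^2 + x + 1), pattern 5; mod 11: f = (x + 1)(x^2 + x + 1)(x^2 + 8x + 8), pattern 2+2+1; mod 83: f = (x + 16)(x + 32)(x + 37)(x + 73)(x + 79), pattern 1+1+1+1+1. No other pattern occurs in this range, so the set of observed cycle types is {5, 2+2+1, 1+1+1+1+1}. The candidates containing elements of all these cycle types are D_5 (5T2) of order 10, A_5 (5T4) of order 60; the others are excluded. The observed types are precisely the cycle types that occur in D_5 (5T2). Each of the other remaining candidates has further cycle types, and by the Chebotarev density theorem the matching factorization patterns would occur for a proportion of primes equal to their share of the group: A_5 (5T4) additionally contains elements of type 3+1+1 (20 of its 60 elements, about 33% of primes). None of the 23 primes tested shows any such pattern (for each of these groups the chance of that is below 10^-4), which rules them out. Hence G = D_5 (5T2), of order 10.

5T2: D_5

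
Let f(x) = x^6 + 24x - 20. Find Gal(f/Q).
A_6 (also written A6)

The polynomial f is an irreducible sextic over Q, so G = Gal(f/Q) is one of the 16 transitive subgroups 6T1, ..., 6T16 of S_6. The discriminant of f is 746496000000 = 864000^2, a perfect square, so G is contained in A_6. The transitive groups of degree 6 contained in A_6 are: A_4 (6T4, order 12), S_4 (6T7, order 24), (C_3 x C_3) : C_4 (6T10, order 36), PSL(2,5) (6T12, order 60), A_6 (6T15, order 360). By Dedekind's theorem, for a prime p not dividing disc(f) the degrees of the irreducible factors of f mod p form the cycle type of an element of G. Factoring f modulo the 6 such primes p <= 23 (skipping 2, 3, 5, which divide the discriminant), each new pattern first appears at: mod 7: f = (x + 3)(x^5 + 4x^4 + 2x^3 + x^2 + 4x + 5), pattern 5+1; mod 23: f = (x + 7)(x + 12)(x + 21)(x^3 + 6x^2 + 13x + 16), pattern 3+1+1+1. No other pattern occurs in this range, so the set of observed cycle types is {5+1, 3+1+1+1}. Among the candidates above, the only group containing elements of all these cycle types is A_6 (6T15) — each of A_4 (6T4), S_4 (6T7), (C_3 x C_3) : C_4 (6T10), PSL(2,5) (6T12) lacks at least one of them. Hence G = A_6 (6T15), of order 360.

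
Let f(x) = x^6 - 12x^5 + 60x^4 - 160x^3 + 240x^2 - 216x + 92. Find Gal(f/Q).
The polynomial f is an irreducible sextic over Q, so G = Gal(f/Q) is one of the 16 transitive subgroups 6T1, ..., 6T16 of S_6. The discriminant of f is 746496000000 = 864000^2, a perfect square, so G is contained in A_6. The transitive groups of degree 6 contained in A_6 are: A_4 (6T4, order 12), S_4 (6T7, order 24), (C_3 x C_3) : C_4 (6T10, order 36), PSL(2,5) (6T12, order 60), A_6 (6T15, order 360). By Dedekind's theorem, for a prime p not dividing disc(f) the degrees of the irreducible factors of f mod p form the cycle type of an element of G. Factoring f modulo the 6 such primes p <= 23 (skipping 2, 3, 5, which divide the discriminant), each new pattern first appears at: mod 7: f = (x + 2)(x^5 + 4x^3 + 2x + 4), pattern 5+1; mod 23: f = (x)(x + 9)(x + 14)(x^3 + 11x^2 + 3x + 18), pattern 3+1+1+1. No other pattern occurs in this range, so the set of observed cycle types is {5+1, 3+1+1+1}. Among the candidates above, the only group containing elements of all these cycle types is A_6 (6T15) — each of A_4 (6T4), S_4 (6T7), (C_3 x C_3) : C_4 (6T10), PSL(2,5) (6T12) lacks at least one of them. Hence G = A_6 (6T15), of order 360.

A_6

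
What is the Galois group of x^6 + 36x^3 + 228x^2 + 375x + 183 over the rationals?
6T13: (S_3 x S_3) : C_2

The polynomial f is an irreducible sextic over Q, so G = Gal(f/Q) is one of the 16 transitive subgroups 6T1, ..., 6T16 of S_6. The discriminant of f is -2200994196714027, which is not a perfect square, so G is not contained in A_6. The transitive groups of degree 6 not contained in A_6 are: C_6 (6T1, order 6), S_3 (6T2, order 6), D_6 (6T3, order 12), C_3 x S_3 (6T5, order 18), A_4 x C_2 (6T6, order 24), S_4 (6T8, order 24), S_3 x S_3 (6T9, order 36), S_4 x C_2 (6T11, order 48), (S_3 x S_3) : C_2 (6T13, order 72), PGL(2,5) (6T14, order 120), S_6 (6T16, order 720). By Dedekind's theorem, for a prime p not dividing disc(f) the degrees of the irreducible factors of f mod p form the cycle type of an element of G. Factoring f modulo the 25 such primes p <= 127 (skipping 3, 11, 13, 17, 43, 109, which divide the discriminant), each new pattern first appears at: mod 2: f = (x^6 + x + 1), pattern 6; mod 7: f = (x + 4)(x^2 + 2x + 3)(x^3 + x^2 + 4x + 3), pattern 3+2+1; mod 23: f = (x^2 + 2x + 17)(x^4 + 21x^3 + 10x^2 + 4x + 4), pattern 4+2; mod 31: f = (x + 4)(x + 18)(x^2 + 15x + 3)(x^2 + 25x + 3), pattern 2+2+1+1; mod 61: f = (x)(x + 28)(x + 42)(x + 53)(x^2 + 60x + 56), pattern 2+1+1+1+1; mod 97: f = (x + 17)(x + 25)(x + 74)(x^3 + 78x^2 + 29x + 48), pattern 3+1+1+1; mod 113: f = (x^2 + 12x + 60)(x^2 + 18x + 98)(x^2 + 83x + 74), pattern 2+2+2; mod 127: f = (x^3 + 10x^2 + 104x + 94)(x^3 + 117x^2 + 123x + 6), pattern 3+3. No other pattern occurs in this range, so the set of observed cycle types is {6, 3+2+1, 4+2, 2+2+1+1, 2+1+1+1+1, 3+1+1+1, 2+2+2, 3+3}. The candidates containing elements of all these cycle types are (S_3 x S_3) : C_2 (6T13) of order 72, S_6 (6T16) of order 720; the others are excluded. The observed types are precisely the cycle types that occur in (S_3 x S_3) : C_2 (6T13) (apart from the identity). Each of the other remaining candidates has further cycle types, and by the Chebotarev density theorem the matching factorization patterns would occur for a proportion of primes equal to their share of the group: S_6 (6T16) additionally contains elements of type 5+1, 4+1+1 (234 of its 720 elements, about 32% of primes). None of the 25 primes tested shows any such pattern (for each of these groups the chance of that is below 10^-4), which rules them out. Hence G = (S_3 x S_3) : C_2 (6T13), of order 72.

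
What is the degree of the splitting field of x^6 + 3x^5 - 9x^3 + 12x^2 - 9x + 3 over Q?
The degree of the splitting field over Q equals the order of the Galois group, so first determine the group. The polynomial f is an irreducible sextic over Q, so G = Gal(f/Q) is one of the 16 transitive subgroups 6T1, ..., 6T16 of S_6. The discriminant of f is -67744512, which is not a perfect square, so G is not contained in A_6. The transitive groups of degree 6 not contained in A_6 are: C_6 (6T1, order 6), S_3 (6T2, order 6), D_6 (6T3, order 12), C_3 x S_3 (6T5, order 18), A_4 x C_2 (6T6, order 24), S_4 (6T8, order 24), S_3 x S_3 (6T9, order 36), S_4 x C_2 (6T11, order 48), (S_3 x S_3) : C_2 (6T13, order 72), PGL(2,5) (6T14, order 120), S_6 (6T16, order 720). By Dedekind's theorem, for a prime p not dividing disc(f) the degrees of the irreducible factors of f mod p form the cycle type of an element of G. Factoring f modulo the 23 such primes p <= 101 (skipping 2, 3, 11, which divide the discriminant), each new pattern first appears at: mod 5: f = (x^2 + 3)(x^2 + x + 2)(x^2 + 2x + 3), pattern 2+2+2; mod 7: f = (x^3 + 4x^2 + 5x + 5)(x^3 + 6x^2 + 6x + 2), pattern 3+3; mod 31: f = (x + 1)(x + 6)(x + 8)(x + 15)(x + 17)(x + 18), pattern 1+1+1+1+1+1. No other pattern occurs in this range, so the set of observed cycle types is {2+2+2, 3+3, 1+1+1+1+1+1}. The candidates containing elements of all these cycle types are C_6 (6T1) of order 6, S_3 (6T2) of order 6, D_6 (6T3) of order 12, C_3 x S_3 (6T5) of order 18, A_4 x C_2 (6T6) of order 24, S_4 (6T8) of order 24, S_3 x S_3 (6T9) of order 36, S_4 x C_2 (6T11) of order 48, (S_3 x S_3) : C_2 (6T13) of order 72, PGL(2,5) (6T14) of order 120, S_6 (6T16) of order 720; the others are excluded. The observed types are precisely the cycle types that occur in S_3 (6T2). Each of the other remaining candidates has further cycle types, and by the Chebotarev density theorem the matching factorization patterns would occur for a proportion of primes equal to their share of the group: C_6 (6T1) additionally contains elements of type 6 (2 of its 6 elements, about 33% of primes); D_6 (6T3) additionally contains elements of type 6, 2+2+1+1 (5 of its 12 elements, about 42% of primes); C_3 x S_3 (6T5) additionally contains elements of type 6, 3+1+1+1 (10 of its 18 elements, about 56% of primes); A_4 x C_2 (6T6) additionally contains elements of type 6, 2+2+1+1, 2+1+1+1+1 (14 of its 24 elements, about 58% of primes); S_4 (6T8) additionally contains elements of type 4+1+1, 2+2+1+1 (9 of its 24 elements, about 38% of primes); S_3 x S_3 (6T9) additionally contains elements of type 6, 3+1+1+1, 2+2+1+1 (25 of its 36 elements, about 69% of primes); S_4 x C_2 (6T11) additionally contains elements of type 6, 4+2, 4+1+1, 2+2+1+1, 2+1+1+1+1 (32 of its 48 elements, about 67% of primes); (S_3 x S_3) : C_2 (6T13) additionally contains elements of type 6, 4+2, 3+2+1, 3+1+1+1, 2+2+1+1, 2+1+1+1+1 (61 of its 72 elements, about 85% of primes); PGL(2,5) (6T14) additionally contains elements of type 6, 5+1, 4+1+1, 2+2+1+1 (89 of its 120 elements, about 74% of primes); S_6 (6T16) additionally contains elements of type 6, 5+1, 4+2, 4+1+1, 3+2+1, 3+1+1+1, 2+2+1+1, 2+1+1+1+1 (664 of its 720 elements, about 92% of primes). None of the 23 primes tested shows any such pattern (for each of these groups the chance of that is below 10^-4), which rules them out. Hence G = S_3 (6T2), of order 6. The Galois group S_3 (6T2) has order 6, so the splitting field has degree 6 over Q.

6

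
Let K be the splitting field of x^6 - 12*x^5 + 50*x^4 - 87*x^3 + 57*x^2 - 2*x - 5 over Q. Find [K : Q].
60

The degree of the splitting field over Q equals the order of the Galois group, so first determine the group. The polynomial f is an irreducible sextic over Q, so G = Gal(f/Q) is one of the 16 transitive subgroups 6T1, ..., 6T16 of S_6. The discriminant of f is 30991489 = 5567^2, a perfect square, so G is contained in A_6. The transitive groups of degree 6 contained in A_6 are: A_4 (6T4, order 12), S_4 (6T7, order 24), (C_3 x C_3) : C_4 (6T10, order 36), PSL(2,5) (6T12, order 60), A_6 (6T15, order 360). By Dedekind's theorem, for a prime p not dividing disc(f) the degrees of the irreducible factors of f mod p form the cycle type of an element of G. Factoring f modulo the 21 such primes p <= 79 (skipping 19, which divides the discriminant), each new pattern first appears at: mod 2: f = (x + 1)(x^5 + x^4 + x^3 + x + 1), pattern 5+1; mod 7: f = (x^3 + 3x^2 + x + 1)(x^3 + 6x^2 + 3x + 2), pattern 3+3; mod 61: f = (x + 35)(x + 57)(x^2 + 7x + 30)(x^2 + 11x + 13), pattern 2+2+1+1. No other pattern occurs in this range, so the set of observed cycle types is {5+1, 3+3, 2+2+1+1}. The candidates containing elements of all these cycle types are PSL(2,5) (6T12) of order 60, A_6 (6T15) of order 360; the others are excluded. The observed types are precisely the cycle types that occur in PSL(2,5) (6T12) (apart from the identity). Each of the other remaining candidates has further cycle types, and by the Chebotarev density theorem the matching factorization patterns would occur for a proportion of primes equal to their share of the group: A_6 (6T15) additionally contains elements of type 4+2, 3+1+1+1 (130 of its 360 elements, about 36% of primes). None of the 21 primes tested shows any such pattern (for each of these groups the chance of that is below 10^-4), which rules them out. Hence G = PSL(2,5) (6T12), of order 60. The Galois group PSL(2,5) (6T12) has order 60, so the splitting field has degree 60 over Q.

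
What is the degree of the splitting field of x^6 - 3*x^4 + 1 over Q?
24

The degree of the splitting field over Q equals the order of the Galois group, so first determine the group. The polynomial f is an irreducible sextic over Q, so G = Gal(f/Q) is one of the 16 transitive subgroups 6T1, ..., 6T16 of S_6. The discriminant of f is -419904, which is not a perfect square, so G is not contained in A_6. The transitive groups of degree 6 not contained in A_6 are: C_6 (6T1, order 6), S_3 (6T2, order 6), D_6 (6T3, order 12), C_3 x S_3 (6T5, order 18), A_4 x C_2 (6T6, order 24), S_4 (6T8, order 24), S_3 x S_3 (6T9, order 36), S_4 x C_2 (6T11, order 48), (S_3 x S_3) : C_2 (6T13, order 72), PGL(2,5) (6T14, order 120), S_6 (6T16, order 720). By Dedekind's theorem, for a prime p not dividing disc(f) the degrees of the irreducible factors of f mod p form the cycle type of an element of G. Factoring f modulo the 33 such primes p <= 149 (skipping 2, 3, which divide the discriminant), each new pattern first appears at: mod 5: f = (x^3 + x^2 + 4x + 3)(x^3 + 4x^2 + 4x + 2), pattern 3+3; mod 7: f = (x^6 + 4x^4 + 1), pattern 6; mod 17: f = (x + 2)(x + 15)(x^2 + 6)(x^2 + 12), pattern 2+2+1+1; mod 19: f = (x + 6)(x + 7)(x + 12)(x + 13)(x^2 + 6), pattern 2+1+1+1+1; mod 71: f = (x^2 + 40)(x^2 + 45)(x^2 + 54), pattern 2+2+2. No other pattern occurs in this range, so the set of observed cycle types is {3+3, 6, 2+2+1+1, 2+1+1+1+1, 2+2+2}. The candidates containing elements of all these cycle types are A_4 x C_2 (6T6) of order 24, S_4 x C_2 (6T11) of order 48, (S_3 x S_3) : C_2 (6T13) of order 72, S_6 (6T16) of order 720; the others are excluded. The observed types are precisely the cycle types that occur in A_4 x C_2 (6T6) (apart from the identity). Each of the other remaining candidates has further cycle types, and by the Chebotarev density theorem the matching factorization patterns would occur for a proportion of primes equal to their share of the group: S_4 x C_2 (6T11) additionally contains elements of type 4+2, 4+1+1 (12 of its 48 elements, about 25% of primes); (S_3 x S_3) : C_2 (6T13) additionally contains elements of type 4+2, 3+2+1, 3+1+1+1 (34 of its 72 elements, about 47% of primes); S_6 (6T16) additionally contains elements of type 5+1, 4+2, 4+1+1, 3+2+1, 3+1+1+1 (484 of its 720 elements, about 67% of primes). None of the 33 primes tested shows any such pattern (for each of these groups the chance of that is below 10^-4), which rules them out. Hence G = A_4 x C_2 (6T6), of order 24. The Galois group A_4 x C_2 (6T6) has order 24, so the splitting field has degree 24 over Q.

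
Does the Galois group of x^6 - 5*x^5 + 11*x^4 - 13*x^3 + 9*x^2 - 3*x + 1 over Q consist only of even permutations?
The polynomial is irreducible of degree 6 over Q. Its discriminant is -16807, which is not a perfect square. A Galois group lies in the alternating group exactly when the discriminant is a square in Q, so the Galois group (C_6) is not contained in A_6.

No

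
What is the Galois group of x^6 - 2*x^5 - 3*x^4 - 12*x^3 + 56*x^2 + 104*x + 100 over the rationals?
(S_3 x S_3) : C_2, the group 6T13 of order 72

The polynomial f is an irreducible sextic over Q, so G = Gal(f/Q) is one of the 16 transitive subgroups 6T1, ..., 6T16 of S_6. The discriminant of f is -3767550835949568, which is not a perfect square, so G is not contained in A_6. The transitive groups of degree 6 not contained in A_6 are: C_6 (6T1, order 6), S_3 (6T2, order 6), D_6 (6T3, order 12), C_3 x S_3 (6T5, order 18), A_4 x C_2 (6T6, order 24), S_4 (6T8, order 24), S_3 x S_3 (6T9, order 36), S_4 x C_2 (6T11, order 48), (S_3 x S_3) : C_2 (6T13, order 72), PGL(2,5) (6T14, order 120), S_6 (6T16, order 720). By Dedekind's theorem, for a prime p not dividing disc(f) the degrees of the irreducible factors of f mod p form the cycle type of an element of G. Factoring f modulo the 27 such primes p <= 113 (skipping 2, 3, 41, which divide the discriminant), each new pattern first appears at: mod 5: f = (x)(x^2 + 4x + 1)(x^3 + 4x^2 + 4), pattern 3+2+1; mod 7: f = (x^2 + 4x + 1)(x^4 + x^3 + 6x^2 + 5x + 2), pattern 4+2; mod 17: f = (x^3 + 16x^2 + 5x + 16)(x^3 + 16x^2 + 8x + 2), pattern 3+3; mod 19: f = (x^2 + 5)(x^2 + 6x + 1)(x^2 + 11x + 1), pattern 2+2+2; mod 31: f = (x^6 + 29x^5 + 28x^4 + 19x^3 + 25x^2 + 11x + 7), pattern 6; mod 37: f = (x + 33)(x + 34)(x^2 + 2x + 3)(x^2 + 3x + 11), pattern 2+2+1+1; mod 61: f = (x + 27)(x + 34)(x + 60)(x^3 + 60x^2 + 54x + 48), pattern 3+1+1+1; mod 113: f = (x + 41)(x + 81)(x + 82)(x + 102)(x^2 + 31x + 109), pattern 2+1+1+1+1. No other pattern occurs in this range, so the set of observed cycle types is {3+2+1, 4+2, 3+3, 2+2+2, 6, 2+2+1+1, 3+1+1+1, 2+1+1+1+1}. The candidates containing elements of all these cycle types are (S_3 x S_3) : C_2 (6T13) of order 72, S_6 (6T16) of order 720; the others are excluded. The observed types are precisely the cycle types that occur in (S_3 x S_3) : C_2 (6T13) (apart from the identity). Each of the other remaining candidates has further cycle types, and by the Chebotarev density theorem the matching factorization patterns would occur for a proportion of primes equal to their share of the group: S_6 (6T16) additionally contains elements of type 5+1, 4+1+1 (234 of its 720 elements, about 32% of primes). None of the 27 primes tested shows any such pattern (for each of these groups the chance of that is below 10^-4), which rules them out. Hence G = (S_3 x S_3) : C_2 (6T13), of order 72.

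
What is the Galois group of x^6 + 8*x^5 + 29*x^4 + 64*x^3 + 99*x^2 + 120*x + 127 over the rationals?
C_6 (also written C6)

The polynomial f is an irreducible sextic over Q, so G = Gal(f/Q) is one of the 16 transitive subgroups 6T1, ..., 6T16 of S_6. The discriminant of f is -18046378835968, which is not a perfect square, so G is not contained in A_6. The transitive groups of degree 6 not contained in A_6 are: C_6 (6T1, order 6), S_3 (6T2, order 6), D_6 (6T3, order 12), C_3 x S_3 (6T5, order 18), A_4 x C_2 (6T6, order 24), S_4 (6T8, order 24), S_3 x S_3 (6T9, order 36), S_4 x C_2 (6T11, order 48), (S_3 x S_3) : C_2 (6T13, order 72), PGL(2,5) (6T14, order 120), S_6 (6T16, order 720). By Dedekind's theorem, for a prime p not dividing disc(f) the degrees of the irreducible factors of f mod p form the cycle type of an element of G. Factoring f modulo the 37 such primes p <= 167 (skipping 2, 7, which divide the discriminant), each new pattern first appears at: mod 3: f = (x^6 + 2x^5 + 2x^4 + x^3 + 1), pattern 6; mod 11: f = (x^3 + 2x^2 + 6x + 8)(x^3 + 6x^2 + 9), pattern 3+3; mod 13: f = (x^2 + x + 4)(x^2 + 8x + 11)(x^2 + 12x + 2), pattern 2+2+2; mod 29: f = (x + 9)(x + 11)(x + 13)(x + 16)(x + 19)(x + 27), pattern 1+1+1+1+1+1. No other pattern occurs in this range, so the set of observed cycle types is {6, 3+3, 2+2+2, 1+1+1+1+1+1}. The candidates containing elements of all these cycle types are C_6 (6T1) of order 6, D_6 (6T3) of order 12, C_3 x S_3 (6T5) of order 18, A_4 x C_2 (6T6) of order 24, S_3 x S_3 (6T9) of order 36, S_4 x C_2 (6T11) of order 48, (S_3 x S_3) : C_2 (6T13) of order 72, PGL(2,5) (6T14) of order 120, S_6 (6T16) of order 720; the others are excluded. The observed types are precisely the cycle types that occur in C_6 (6T1). Each of the other remaining candidates has further cycle types, and by the Chebotarev density theorem the matching factorization patterns would occur for a proportion of primes equal to their share of the group: D_6 (6T3) additionally contains elements of type 2+2+1+1 (3 of its 12 elements, about 25% of primes); C_3 x S_3 (6T5) additionally contains elements of type 3+1+1+1 (4 of its 18 elements, about 22% of primes); A_4 x C_2 (6T6) additionally contains elements of type 2+2+1+1, 2+1+1+1+1 (6 of its 24 elements, about 25% of primes); S_3 x S_3 (6T9) additionally contains elements of type 3+1+1+1, 2+2+1+1 (13 of its 36 elements, about 36% of primes); S_4 x C_2 (6T11) additionally contains elements of type 4+2, 4+1+1, 2+2+1+1, 2+1+1+1+1 (24 of its 48 elements, about 50% of primes); (S_3 x S_3) : C_2 (6T13) additionally contains elements of type 4+2, 3+2+1, 3+1+1+1, 2+2+1+1, 2+1+1+1+1 (49 of its 72 elements, about 68% of primes); PGL(2,5) (6T14) additionally contains elements of type 5+1, 4+1+1, 2+2+1+1 (69 of its 120 elements, about 58% of primes); S_6 (6T16) additionally contains elements of type 5+1, 4+2, 4+1+1, 3+2+1, 3+1+1+1, 2+2+1+1, 2+1+1+1+1 (544 of its 720 elements, about 76% of primes). None of the 37 primes tested shows any such pattern (for each of these groups the chance of that is below 10^-4), which rules them out. Hence G = C_6 (6T1), of order 6.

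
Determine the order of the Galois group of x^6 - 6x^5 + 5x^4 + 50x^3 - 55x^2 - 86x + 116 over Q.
The degree of the splitting field over Q equals the order of the Galois group, so first determine the group. The polynomial f is an irreducible sextic over Q, so G = Gal(f/Q) is one of the 16 transitive subgroups 6T1, ..., 6T16 of S_6. The discriminant of f is 38875225000000 = 6235000^2, a perfect square, so G is contained in A_6. The transitive groups of degree 6 contained in A_6 are: A_4 (6T4, order 12), S_4 (6T7, order 24), (C_3 x C_3) : C_4 (6T10, order 36), PSL(2,5) (6T12, order 60), A_6 (6T15, order 360). By Dedekind's theorem, for a prime p not dividing disc(f) the degrees of the irreducible factors of f mod p form the cycle type of an element of G. Factoring f modulo the 19 such primes p <= 83 (skipping 2, 5, 29, 43, which divide the discriminant), each new pattern first appears at: mod 3: f = (x^2 + 2x + 2)(x^4 + x^3 + x^2 + x + 1), pattern 4+2; mod 11: f = (x^3 + x^2 + 2)(x^3 + 4x^2 + x + 3), pattern 3+3; mod 19: f = (x + 3)(x + 17)(x^2 + 4x + 2)(x^2 + 8x + 3), pattern 2+2+1+1; mod 61: f = (x + 18)(x + 36)(x + 39)(x^3 + 23x^2 + 53x + 20), pattern 3+1+1+1. No other pattern occurs in this range, so the set of observed cycle types is {4+2, 3+3, 2+2+1+1, 3+1+1+1}. The candidates containing elements of all these cycle types are (C_3 x C_3) : C_4 (6T10) of order 36, A_6 (6T15) of order 360; the others are excluded. The observed types are precisely the cycle types that occur in (C_3 x C_3) : C_4 (6T10) (apart from the identity). Each of the other remaining candidates has further cycle types, and by the Chebotarev density theorem the matching factorization patterns would occur for a proportion of primes equal to their share of the group: A_6 (6T15) additionally contains elements of type 5+1 (144 of its 360 elements, about 40% of primes). None of the 19 primes tested shows any such pattern (for each of these groups the chance of that is below 10^-4), which rules them out. Hence G = (C_3 x C_3) : C_4 (6T10), of order 36. The Galois group (C_3 x C_3) : C_4 (6T10) has order 36, so the splitting field has degree 36 over Q.

36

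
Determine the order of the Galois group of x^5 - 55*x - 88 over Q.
60

The degree of the splitting field over Q equals the order of the Galois group, so first determine the group. The polynomial f is an irreducible quintic over Q, so G = Gal(f/Q) is a transitive subgroup of S_5: one of C_5 (5T1, order 5), D_5 (5T2, order 10), F_20 (5T3, order 20), A_5 (5T4, order 60) or S_5 (5T5, order 120). The discriminant of f is 58564000000 = 242000^2, a perfect square, so G is contained in A_5. The transitive groups of degree 5 contained in A_5 are: C_5 (5T1, order 5), D_5 (5T2, order 10), A_5 (5T4, order 60). By Dedekind's theorem, for a prime p not dividing disc(f) the degrees of the irreducible factors of f mod p form the cycle type of an element of G. Factoring f modulo the 3 such primes p <= 13 (skipping 2, 5, 11, which divide the discriminant), each new pattern first appears at: mod 3: f = (x^5 + 2x + 2), pattern 5; mod 13: f = (x + 5)(x + 7)(x^3 + x^2 + 5x + 9), pattern 3+1+1. No other pattern occurs in this range, so the set of observed cycle types is {5, 3+1+1}. Among the candidates above, the only group containing elements of all these cycle types is A_5 (5T4) — each of C_5 (5T1), D_5 (5T2) lacks at least one of them. Hence G = A_5 (5T4), of order 60. The Galois group A_5 (5T4) has order 60, so the splitting field has degree 60 over Q.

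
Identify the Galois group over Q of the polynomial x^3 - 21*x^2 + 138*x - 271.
The polynomial is an irreducible cubic over Q and its discriminant is 729 = 27^2, a perfect square. For an irreducible cubic, a square discriminant forces the Galois group to be A_3, the cyclic group of order 3.

C_3 (order 3)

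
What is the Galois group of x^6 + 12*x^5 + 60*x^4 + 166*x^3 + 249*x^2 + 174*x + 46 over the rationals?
D_6

The polynomial f is an irreducible sextic over Q, so G = Gal(f/Q) is one of the 16 transitive subgroups 6T1, ..., 6T16 of S_6. The discriminant of f is 304930925568, which is not a perfect square, so G is not contained in A_6. The transitive groups of degree 6 not contained in A_6 are: C_6 (6T1, order 6), S_3 (6T2, order 6), D_6 (6T3, order 12), C_3 x S_3 (6T5, order 18), A_4 x C_2 (6T6, order 24), S_4 (6T8, order 24), S_3 x S_3 (6T9, order 36), S_4 x C_2 (6T11, order 48), (S_3 x S_3) : C_2 (6T13, order 72), PGL(2,5) (6T14, order 120), S_6 (6T16, order 720). By Dedekind's theorem, for a prime p not dividing disc(f) the degrees of the irreducible factors of f mod p form the cycle type of an element of G. Factoring f modulo the 79 such primes p <= 421 (skipping 2, 3, 41, which divide the discriminant), each new pattern first appears at: mod 5: f = (x^2 + 2)(x^2 + 3x + 4)(x^2 + 4x + 2), pattern 2+2+2; mod 7: f = (x^6 + 5x^5 + 4x^4 + 5x^3 + 4x^2 + 6x + 4), pattern 6; mod 11: f = (x + 3)(x + 8)(x^2 + 3x + 10)(x^2 + 9x + 10), pattern 2+2+1+1; mod 13: f = (x^3 + 6x^2 + 4)(x^3 + 6x^2 + 11x + 5), pattern 3+3; mod 61: f = (x + 4)(x + 8)(x + 21)(x + 26)(x + 33)(x + 42), pattern 1+1+1+1+1+1. No other pattern occurs in this range, so the set of observed cycle types is {2+2+2, 6, 2+2+1+1, 3+3, 1+1+1+1+1+1}. The candidates containing elements of all these cycle types are D_6 (6T3) of order 12, A_4 x C_2 (6T6) of order 24, S_3 x S_3 (6T9) of order 36, S_4 x C_2 (6T11) of order 48, (S_3 x S_3) : C_2 (6T13) of order 72, PGL(2,5) (6T14) of order 120, S_6 (6T16) of order 720; the others are excluded. The observed types are precisely the cycle types that occur in D_6 (6T3). Each of the other remaining candidates has further cycle types, and by the Chebotarev density theorem the matching factorization patterns would occur for a proportion of primes equal to their share of the group: A_4 x C_2 (6T6) additionally contains elements of type 2+1+1+1+1 (3 of its 24 elements, about 12% of primes); S_3 x S_3 (6T9) additionally contains elements of type 3+1+1+1 (4 of its 36 elements, about 11% of primes); S_4 x C_2 (6T11) additionally contains elements of type 4+2, 4+1+1, 2+1+1+1+1 (15 of its 48 elements, about 31% of primes); (S_3 x S_3) : C_2 (6T13) additionally contains elements of type 4+2, 3+2+1, 3+1+1+1, 2+1+1+1+1 (40 of its 72 elements, about 56% of primes); PGL(2,5) (6T14) additionally contains elements of type 5+1, 4+1+1 (54 of its 120 elements, about 45% of primes); S_6 (6T16) additionally contains elements of type 5+1, 4+2, 4+1+1, 3+2+1, 3+1+1+1, 2+1+1+1+1 (499 of its 720 elements, about 69% of primes). None of the 79 primes tested shows any such pattern (for each of these groups the chance of that is below 10^-4), which rules them out. Hence G = D_6 (6T3), of order 12.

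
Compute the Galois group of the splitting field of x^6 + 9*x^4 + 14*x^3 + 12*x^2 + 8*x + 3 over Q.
S_4 x C_2 (order 48)

The polynomial f is an irreducible sextic over Q, so G = Gal(f/Q) is one of the 16 transitive subgroups 6T1, ..., 6T16 of S_6. The discriminant of f is -2386908736, which is not a perfect square, so G is not contained in A_6. The transitive groups of degree 6 not contained in A_6 are: C_6 (6T1, order 6), S_3 (6T2, order 6), D_6 (6T3, order 12), C_3 x S_3 (6T5, order 18), A_4 x C_2 (6T6, order 24), S_4 (6T8, order 24), S_3 x S_3 (6T9, order 36), S_4 x C_2 (6T11, order 48), (S_3 x S_3) : C_2 (6T13, order 72), PGL(2,5) (6T14, order 120), S_6 (6T16, order 720). By Dedekind's theorem, for a prime p not dividing disc(f) the degrees of the irreducible factors of f mod p form the cycle type of an element of G. Factoring f modulo the 17 such primes p <= 67 (skipping 2, 31, which divide the discriminant), each new pattern first appears at: mod 3: f = (x)(x + 1)(x^4 + 2x^3 + x^2 + x + 2), pattern 4+1+1; mod 5: f = (x^3 + x^2 + x + 4)(x^3 + 4x^2 + 4x + 2), pattern 3+3; mod 7: f = (x^6 + 2x^4 + 5x^2 + x + 3), pattern 6; mod 11: f = (x^2 + 5x + 10)(x^2 + 7x + 8)(x^2 + 10x + 1), pattern 2+2+2; mod 13: f = (x^2 + 12x + 4)(x^4 + x^3 + 6x^2 + 3x + 4), pattern 4+2; mod 37: f = (x + 30)(x + 31)(x^2 + 15x + 15)(x^2 + 35x + 3), pattern 2+2+1+1; mod 47: f = (x + 11)(x + 27)(x + 33)(x + 46)(x^2 + 24x + 45), pattern 2+1+1+1+1. No other pattern occurs in this range, so the set of observed cycle types is {4+1+1, 3+3, 6, 2+2+2, 4+2, 2+2+1+1, 2+1+1+1+1}. The candidates containing elements of all these cycle types are S_4 x C_2 (6T11) of order 48, S_6 (6T16) of order 720; the others are excluded. The observed types are precisely the cycle types that occur in S_4 x C_2 (6T11) (apart from the identity). Each of the other remaining candidates has further cycle types, and by the Chebotarev density theorem the matching factorization patterns would occur for a proportion of primes equal to their share of the group: S_6 (6T16) additionally contains elements of type 5+1, 3+2+1, 3+1+1+1 (304 of its 720 elements, about 42% of primes). None of the 17 primes tested shows any such pattern (for each of these groups the chance of that is below 10^-4), which rules them out. Hence G = S_4 x C_2 (6T11), of order 48.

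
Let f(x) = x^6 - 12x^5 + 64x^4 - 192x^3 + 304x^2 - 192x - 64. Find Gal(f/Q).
A_4 (order 12)

The polynomial f is an irreducible sextic over Q, so G = Gal(f/Q) is one of the 16 transitive subgroups 6T1, ..., 6T16 of S_6. The discriminant of f is 164995463643136 = 12845056^2, a perfect square, so G is contained in A_6. The transitive groups of degree 6 contained in A_6 are: A_4 (6T4, order 12), S_4 (6T7, order 24), (C_3 x C_3) : C_4 (6T10, order 36), PSL(2,5) (6T12, order 60), A_6 (6T15, order 360). By Dedekind's theorem, for a prime p not dividing disc(f) the degrees of the irreducible factors of f mod p form the cycle type of an element of G. Factoring f modulo the 33 such primes p <= 149 (skipping 2, 7, which divide the discriminant), each new pattern first appears at: mod 3: f = (x^3 + 2x + 1)(x^3 + 2x + 2), pattern 3+3; mod 13: f = (x + 10)(x + 12)(x^2 + 9x + 2)(x^2 + 9x + 11), pattern 2+2+1+1. No other pattern occurs in this range, so the set of observed cycle types is {3+3, 2+2+1+1}. The candidates containing elements of all these cycle types are A_4 (6T4) of order 12, S_4 (6T7) of order 24, (C_3 x C_3) : C_4 (6T10) of order 36, PSL(2,5) (6T12) of order 60, A_6 (6T15) of order 360; the others are excluded. The observed types are precisely the cycle types that occur in A_4 (6T4) (apart from the identity). Each of the other remaining candidates has further cycle types, and by the Chebotarev density theorem the matching factorization patterns would occur for a proportion of primes equal to their share of the group: S_4 (6T7) additionally contains elements of type 4+2 (6 of its 24 elements, about 25% of primes); (C_3 x C_3) : C_4 (6T10) additionally contains elements of type 4+2, 3+1+1+1 (22 of its 36 elements, about 61% of primes); PSL(2,5) (6T12) additionally contains elements of type 5+1 (24 of its 60 elements, about 40% of primes); A_6 (6T15) additionally contains elements of type 5+1, 4+2, 3+1+1+1 (274 of its 360 elements, about 76% of primes). None of the 33 primes tested shows any such pattern (for each of these groups the chance of that is below 10^-4), which rules them out. Hence G = A_4 (6T4), of order 12.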